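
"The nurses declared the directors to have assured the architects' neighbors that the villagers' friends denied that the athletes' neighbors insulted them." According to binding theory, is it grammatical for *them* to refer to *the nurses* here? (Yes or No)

*the nurses* is an R-expression; Principle C requires it to be free (not bound by any c-commanding expression).
— them: object of the clause headed by 'insulted'; the pronoun does not c-command the R-expression — coreference allowed.

Yes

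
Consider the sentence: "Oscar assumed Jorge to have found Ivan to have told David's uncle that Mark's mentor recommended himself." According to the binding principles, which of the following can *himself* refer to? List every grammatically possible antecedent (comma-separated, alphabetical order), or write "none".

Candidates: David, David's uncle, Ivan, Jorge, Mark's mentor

*himself* is a reflexive; Principle A requires it to be bound within its binding domain — the clause headed by 'recommended'.
— David: possessor inside the object DP of the clause headed by 'told'; does not c-command the reflexive — cannot bind it (Principle A).
— David's uncle: object of the clause headed by 'told'; c-commands the reflexive but lies outside its binding domain — cannot bind it (Principle A).
— Ivan: subject of the clause headed by 'told'; c-commands the reflexive but lies outside its binding domain — cannot bind it (Principle A).
— Jorge: subject of the clause headed by 'found'; c-commands the reflexive but lies outside its binding domain — cannot bind it (Principle A).
— Mark's mentor: subject of the clause headed by 'recommended'; c-commands the reflexive within its binding domain — allowed (Principle A).

Mark's mentor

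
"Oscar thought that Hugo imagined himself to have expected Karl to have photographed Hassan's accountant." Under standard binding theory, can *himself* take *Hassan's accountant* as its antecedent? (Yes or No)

No

*himself* is a reflexive; Principle A requires it to be bound within its binding domain — the clause headed by 'imagined'.
— Hassan's accountant: object of the clause headed by 'photographed'; does not c-command the reflexive — cannot bind it (Principle A).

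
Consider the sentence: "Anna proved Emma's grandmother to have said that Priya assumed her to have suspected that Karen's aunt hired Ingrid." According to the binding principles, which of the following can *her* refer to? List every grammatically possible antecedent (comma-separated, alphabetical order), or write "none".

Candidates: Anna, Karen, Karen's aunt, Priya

Anna

*her* is a pronoun; Principle B requires it to be free in its binding domain — the clause headed by 'assumed'.
— Anna: subject of the matrix clause; c-commands the pronoun but lies outside its binding domain — allowed.
— Karen: possessor inside the subject DP of the clause headed by 'hired'; is c-commanded by the pronoun; coreference would bind this R-expression — blocked (Principle C).
— Karen's aunt: subject of the clause headed by 'hired'; is c-commanded by the pronoun; coreference would bind this R-expression — blocked (Principle C).
— Priya: subject of the clause headed by 'assumed'; c-commands the pronoun within its binding domain — blocked (Principle B).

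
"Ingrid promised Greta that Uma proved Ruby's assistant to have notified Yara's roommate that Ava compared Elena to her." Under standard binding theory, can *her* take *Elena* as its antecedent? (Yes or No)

*her* is a pronoun; Principle B requires it to be free in its binding domain — the clause headed by 'compared'.
— Elena: object of the clause headed by 'compared'; c-commands the pronoun within its binding domain — blocked (Principle B).

No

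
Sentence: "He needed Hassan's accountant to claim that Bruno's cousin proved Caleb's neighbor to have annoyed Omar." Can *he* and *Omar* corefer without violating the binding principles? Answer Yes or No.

*Omar* is an R-expression; Principle C requires it to be free (not bound by any c-commanding expression).
— he: subject of the matrix clause; the pronoun c-commands the R-expression — coreference blocked (Principle C).

No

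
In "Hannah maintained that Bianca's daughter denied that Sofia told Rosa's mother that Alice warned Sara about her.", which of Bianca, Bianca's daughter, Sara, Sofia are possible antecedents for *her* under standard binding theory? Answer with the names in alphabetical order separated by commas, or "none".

Bianca, Bianca's daughter, Sofia

*her* is a pronoun; Principle B requires it to be free in its binding domain — the clause headed by 'warned'.
— Bianca: possessor inside the subject DP of the clause headed by 'denied'; does not c-command the pronoun — Principle B does not apply; allowed.
— Bianca's daughter: subject of the clause headed by 'denied'; c-commands the pronoun but lies outside its binding domain — allowed.
— Sara: object of the clause headed by 'warned'; c-commands the pronoun within its binding domain — blocked (Principle B).
— Sofia: subject of the clause headed by 'told'; c-commands the pronoun but lies outside its binding domain — allowed.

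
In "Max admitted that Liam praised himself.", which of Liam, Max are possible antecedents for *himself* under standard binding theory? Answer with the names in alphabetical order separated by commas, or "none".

Liam

*himself* is a reflexive; Principle A requires it to be bound within its binding domain — the clause headed by 'praised'.
— Liam: subject of the clause headed by 'praised'; c-commands the reflexive within its binding domain — allowed (Principle A).
— Max: subject of the matrix clause; c-commands the reflexive but lies outside its binding domain — cannot bind it (Principle A).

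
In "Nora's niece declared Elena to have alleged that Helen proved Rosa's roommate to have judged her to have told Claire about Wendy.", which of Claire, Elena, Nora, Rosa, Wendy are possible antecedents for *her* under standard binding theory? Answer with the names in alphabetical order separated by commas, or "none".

*her* is a pronoun; Principle B requires it to be free in its binding domain — the clause headed by 'judged'.
— Claire: object of the clause headed by 'told'; is c-commanded by the pronoun; coreference would bind this R-expression — blocked (Principle C).
— Elena: subject of the clause headed by 'alleged'; c-commands the pronoun but lies outside its binding domain — allowed.
— Nora: possessor inside the subject DP of the matrix clause; does not c-command the pronoun — Principle B does not apply; allowed.
— Rosa: possessor inside the subject DP of the clause headed by 'judged'; does not c-command the pronoun — Principle B does not apply; allowed.
— Wendy: second object of the clause headed by 'told'; is c-commanded by the pronoun; coreference would bind this R-expression — blocked (Principle C).

Elena, Nora, Rosa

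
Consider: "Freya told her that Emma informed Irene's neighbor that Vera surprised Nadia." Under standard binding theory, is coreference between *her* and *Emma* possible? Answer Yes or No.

No

*Emma* is an R-expression; Principle C requires it to be free (not bound by any c-commanding expression).
— her: object of the matrix clause; the pronoun c-commands the R-expression — coreference blocked (Principle C).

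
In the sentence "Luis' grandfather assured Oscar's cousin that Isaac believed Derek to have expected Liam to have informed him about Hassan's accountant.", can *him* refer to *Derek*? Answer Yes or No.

*him* is a pronoun; Principle B requires it to be free in its binding domain — the clause headed by 'informed'.
— Derek: subject of the clause headed by 'expected'; c-commands the pronoun but lies outside its binding domain — allowed.

Yes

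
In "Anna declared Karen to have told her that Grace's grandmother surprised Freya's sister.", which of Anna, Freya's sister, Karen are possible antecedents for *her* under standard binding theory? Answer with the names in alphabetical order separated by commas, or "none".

Anna

*her* is a pronoun; Principle B requires it to be free in its binding domain — the clause headed by 'told'.
— Anna: subject of the matrix clause; c-commands the pronoun but lies outside its binding domain — allowed.
— Freya's sister: object of the clause headed by 'surprised'; is c-commanded by the pronoun; coreference would bind this R-expression — blocked (Principle C).
— Karen: subject of the clause headed by 'told'; c-commands the pronoun within its binding domain — blocked (Principle B).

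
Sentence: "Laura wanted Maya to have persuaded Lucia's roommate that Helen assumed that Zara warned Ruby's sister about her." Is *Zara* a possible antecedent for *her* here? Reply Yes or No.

No

*her* is a pronoun; Principle B requires it to be free in its binding domain — the clause headed by 'warned'.
— Zara: subject of the clause headed by 'warned'; c-commands the pronoun within its binding domain — blocked (Principle B).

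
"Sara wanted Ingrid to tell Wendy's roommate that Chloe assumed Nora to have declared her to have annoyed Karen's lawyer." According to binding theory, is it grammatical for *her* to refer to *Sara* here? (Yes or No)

Yes

*Sara* is an R-expression; Principle C requires it to be free (not bound by any c-commanding expression).
— her: subject of the clause headed by 'annoyed'; the pronoun does not c-command the R-expression — coreference allowed.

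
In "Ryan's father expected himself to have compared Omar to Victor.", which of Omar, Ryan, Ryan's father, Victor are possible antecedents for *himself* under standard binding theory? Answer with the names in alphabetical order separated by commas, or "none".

Ryan's father

*himself* is a reflexive; Principle A requires it to be bound within its binding domain — the matrix clause.
— Omar: object of the clause headed by 'compared'; does not c-command the reflexive — cannot bind it (Principle A).
— Ryan: possessor inside the subject DP of the matrix clause; does not c-command the reflexive — cannot bind it (Principle A).
— Ryan's father: subject of the matrix clause; c-commands the reflexive within its binding domain — allowed (Principle A).
— Victor: second object of the clause headed by 'compared'; does not c-command the reflexive — cannot bind it (Principle A).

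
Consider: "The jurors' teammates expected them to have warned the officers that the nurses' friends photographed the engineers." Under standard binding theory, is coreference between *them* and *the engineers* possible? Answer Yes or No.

No

*the engineers* is an R-expression; Principle C requires it to be free (not bound by any c-commanding expression).
— them: subject of the clause headed by 'warned'; the pronoun c-commands the R-expression — coreference blocked (Principle C).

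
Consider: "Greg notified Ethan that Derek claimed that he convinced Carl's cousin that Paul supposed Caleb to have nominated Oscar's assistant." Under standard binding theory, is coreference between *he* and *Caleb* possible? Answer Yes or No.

No

*Caleb* is an R-expression; Principle C requires it to be free (not bound by any c-commanding expression).
— he: subject of the clause headed by 'convinced'; the pronoun c-commands the R-expression — coreference blocked (Principle C).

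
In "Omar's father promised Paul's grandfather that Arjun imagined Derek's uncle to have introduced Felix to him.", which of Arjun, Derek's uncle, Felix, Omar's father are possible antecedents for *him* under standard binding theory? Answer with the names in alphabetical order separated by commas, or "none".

*him* is a pronoun; Principle B requires it to be free in its binding domain — the clause headed by 'introduced'.
— Arjun: subject of the clause headed by 'imagined'; c-commands the pronoun but lies outside its binding domain — allowed.
— Derek's uncle: subject of the clause headed by 'introduced'; c-commands the pronoun within its binding domain — blocked (Principle B).
— Felix: object of the clause headed by 'introduced'; c-commands the pronoun within its binding domain — blocked (Principle B).
— Omar's father: subject of the matrix clause; c-commands the pronoun but lies outside its binding domain — allowed.

Arjun, Omar's father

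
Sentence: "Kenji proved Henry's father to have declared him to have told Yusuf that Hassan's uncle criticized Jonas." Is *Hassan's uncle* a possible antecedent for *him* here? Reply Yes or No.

*him* is a pronoun; Principle B requires it to be free in its binding domain — the clause headed by 'declared'.
— Hassan's uncle: subject of the clause headed by 'criticized'; is c-commanded by the pronoun; coreference would bind this R-expression — blocked (Principle C).

No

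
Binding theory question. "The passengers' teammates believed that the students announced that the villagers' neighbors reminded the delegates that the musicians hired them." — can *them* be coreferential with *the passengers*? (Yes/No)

*them* is a pronoun; Principle B requires it to be free in its binding domain — the clause headed by 'hired'.
— the passengers: possessor inside the subject DP of the matrix clause; does not c-command the pronoun — Principle B does not apply; allowed.

Yes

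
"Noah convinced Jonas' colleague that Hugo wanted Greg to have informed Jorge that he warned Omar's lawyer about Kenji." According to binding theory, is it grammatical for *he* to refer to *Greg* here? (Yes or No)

Yes

*Greg* is an R-expression; Principle C requires it to be free (not bound by any c-commanding expression).
— he: subject of the clause headed by 'warned'; the pronoun does not c-command the R-expression — coreference allowed.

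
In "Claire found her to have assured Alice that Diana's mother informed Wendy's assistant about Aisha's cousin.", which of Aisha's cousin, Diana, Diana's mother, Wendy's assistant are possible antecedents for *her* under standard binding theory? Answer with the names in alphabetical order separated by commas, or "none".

*her* is a pronoun; Principle B requires it to be free in its binding domain — the matrix clause.
— Aisha's cousin: second object of the clause headed by 'informed'; is c-commanded by the pronoun; coreference would bind this R-expression — blocked (Principle C).
— Diana: possessor inside the subject DP of the clause headed by 'informed'; is c-commanded by the pronoun; coreference would bind this R-expression — blocked (Principle C).
— Diana's mother: subject of the clause headed by 'informed'; is c-commanded by the pronoun; coreference would bind this R-expression — blocked (Principle C).
— Wendy's assistant: object of the clause headed by 'informed'; is c-commanded by the pronoun; coreference would bind this R-expression — blocked (Principle C).

none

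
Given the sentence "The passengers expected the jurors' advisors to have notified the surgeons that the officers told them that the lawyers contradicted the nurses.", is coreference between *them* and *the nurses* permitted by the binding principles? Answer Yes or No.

*them* is a pronoun; Principle B requires it to be free in its binding domain — the clause headed by 'told'.
— the nurses: object of the clause headed by 'contradicted'; is c-commanded by the pronoun; coreference would bind this R-expression — blocked (Principle C).

No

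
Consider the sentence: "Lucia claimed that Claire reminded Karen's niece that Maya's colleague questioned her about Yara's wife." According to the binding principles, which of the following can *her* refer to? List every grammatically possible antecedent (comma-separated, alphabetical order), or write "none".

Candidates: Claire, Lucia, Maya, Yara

*her* is a pronoun; Principle B requires it to be free in its binding domain — the clause headed by 'questioned'.
— Claire: subject of the clause headed by 'reminded'; c-commands the pronoun but lies outside its binding domain — allowed.
— Lucia: subject of the matrix clause; c-commands the pronoun but lies outside its binding domain — allowed.
— Maya: possessor inside the subject DP of the clause headed by 'questioned'; does not c-command the pronoun — Principle B does not apply; allowed.
— Yara: possessor inside the second object DP of the clause headed by 'questioned'; is c-commanded by the pronoun; coreference would bind this R-expression — blocked (Principle C).

Claire, Lucia, Maya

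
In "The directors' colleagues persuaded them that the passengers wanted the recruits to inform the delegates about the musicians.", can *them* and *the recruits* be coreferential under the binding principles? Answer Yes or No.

*the recruits* is an R-expression; Principle C requires it to be free (not bound by any c-commanding expression).
— them: object of the matrix clause; the pronoun c-commands the R-expression — coreference blocked (Principle C).

No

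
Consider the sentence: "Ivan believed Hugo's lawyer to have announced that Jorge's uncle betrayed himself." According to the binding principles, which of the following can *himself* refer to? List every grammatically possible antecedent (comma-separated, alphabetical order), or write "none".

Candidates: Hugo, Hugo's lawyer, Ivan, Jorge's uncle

*himself* is a reflexive; Principle A requires it to be bound within its binding domain — the clause headed by 'betrayed'.
— Hugo: possessor inside the subject DP of the clause headed by 'announced'; does not c-command the reflexive — cannot bind it (Principle A).
— Hugo's lawyer: subject of the clause headed by 'announced'; c-commands the reflexive but lies outside its binding domain — cannot bind it (Principle A).
— Ivan: subject of the matrix clause; c-commands the reflexive but lies outside its binding domain — cannot bind it (Principle A).
— Jorge's uncle: subject of the clause headed by 'betrayed'; c-commands the reflexive within its binding domain — allowed (Principle A).

Jorge's uncle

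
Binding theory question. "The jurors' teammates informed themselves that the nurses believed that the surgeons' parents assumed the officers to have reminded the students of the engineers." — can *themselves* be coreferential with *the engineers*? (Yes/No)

No

*themselves* is a reflexive; Principle A requires it to be bound within its binding domain — the matrix clause.
— the engineers: second object of the clause headed by 'reminded'; does not c-command the reflexive — cannot bind it (Principle A).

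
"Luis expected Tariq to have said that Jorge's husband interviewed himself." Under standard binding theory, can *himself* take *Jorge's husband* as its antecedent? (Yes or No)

*himself* is a reflexive; Principle A requires it to be bound within its binding domain — the clause headed by 'interviewed'.
— Jorge's husband: subject of the clause headed by 'interviewed'; c-commands the reflexive within its binding domain — allowed (Principle A).

Yes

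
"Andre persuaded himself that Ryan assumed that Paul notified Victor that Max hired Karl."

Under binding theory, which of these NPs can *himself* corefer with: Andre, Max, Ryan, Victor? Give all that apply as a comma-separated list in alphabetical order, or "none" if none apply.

*himself* is a reflexive; Principle A requires it to be bound within its binding domain — the matrix clause.
— Andre: subject of the matrix clause; c-commands the reflexive within its binding domain — allowed (Principle A).
— Max: subject of the clause headed by 'hired'; does not c-command the reflexive — cannot bind it (Principle A).
— Ryan: subject of the clause headed by 'assumed'; does not c-command the reflexive — cannot bind it (Principle A).
— Victor: object of the clause headed by 'notified'; does not c-command the reflexive — cannot bind it (Principle A).

Andre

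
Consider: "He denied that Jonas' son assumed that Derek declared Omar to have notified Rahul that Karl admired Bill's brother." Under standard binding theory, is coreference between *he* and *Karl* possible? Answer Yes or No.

*Karl* is an R-expression; Principle C requires it to be free (not bound by any c-commanding expression).
— he: subject of the matrix clause; the pronoun c-commands the R-expression — coreference blocked (Principle C).

No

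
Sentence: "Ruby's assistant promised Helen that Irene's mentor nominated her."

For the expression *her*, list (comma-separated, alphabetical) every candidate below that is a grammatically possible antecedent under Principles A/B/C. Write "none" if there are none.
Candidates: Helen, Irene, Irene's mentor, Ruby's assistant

Helen, Irene, Ruby's assistant

*her* is a pronoun; Principle B requires it to be free in its binding domain — the clause headed by 'nominated'.
— Helen: object of the matrix clause; c-commands the pronoun but lies outside its binding domain — allowed.
— Irene: possessor inside the subject DP of the clause headed by 'nominated'; does not c-command the pronoun — Principle B does not apply; allowed.
— Irene's mentor: subject of the clause headed by 'nominated'; c-commands the pronoun within its binding domain — blocked (Principle B).
— Ruby's assistant: subject of the matrix clause; c-commands the pronoun but lies outside its binding domain — allowed.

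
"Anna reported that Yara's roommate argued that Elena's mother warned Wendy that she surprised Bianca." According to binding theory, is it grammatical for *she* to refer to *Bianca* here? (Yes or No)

No

*Bianca* is an R-expression; Principle C requires it to be free (not bound by any c-commanding expression).
— she: subject of the clause headed by 'surprised'; the pronoun c-commands the R-expression — coreference blocked (Principle C).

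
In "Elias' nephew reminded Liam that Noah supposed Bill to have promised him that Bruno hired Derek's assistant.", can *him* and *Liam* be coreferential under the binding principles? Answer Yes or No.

Yes

*Liam* is an R-expression; Principle C requires it to be free (not bound by any c-commanding expression).
— him: object of the clause headed by 'promised'; the pronoun does not c-command the R-expression — coreference allowed.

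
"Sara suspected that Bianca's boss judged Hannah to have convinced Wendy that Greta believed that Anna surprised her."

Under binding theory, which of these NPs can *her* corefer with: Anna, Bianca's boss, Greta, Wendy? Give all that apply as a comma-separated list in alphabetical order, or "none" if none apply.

*her* is a pronoun; Principle B requires it to be free in its binding domain — the clause headed by 'surprised'.
— Anna: subject of the clause headed by 'surprised'; c-commands the pronoun within its binding domain — blocked (Principle B).
— Bianca's boss: subject of the clause headed by 'judged'; c-commands the pronoun but lies outside its binding domain — allowed.
— Greta: subject of the clause headed by 'believed'; c-commands the pronoun but lies outside its binding domain — allowed.
— Wendy: object of the clause headed by 'convinced'; c-commands the pronoun but lies outside its binding domain — allowed.

Bianca's boss, Greta, Wendy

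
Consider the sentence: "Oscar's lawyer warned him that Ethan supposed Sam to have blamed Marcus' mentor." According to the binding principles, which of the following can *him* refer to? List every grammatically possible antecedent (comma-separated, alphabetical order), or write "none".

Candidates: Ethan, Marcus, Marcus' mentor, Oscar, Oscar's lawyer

Oscar

*him* is a pronoun; Principle B requires it to be free in its binding domain — the matrix clause.
— Ethan: subject of the clause headed by 'supposed'; is c-commanded by the pronoun; coreference would bind this R-expression — blocked (Principle C).
— Marcus: possessor inside the object DP of the clause headed by 'blamed'; is c-commanded by the pronoun; coreference would bind this R-expression — blocked (Principle C).
— Marcus' mentor: object of the clause headed by 'blamed'; is c-commanded by the pronoun; coreference would bind this R-expression — blocked (Principle C).
— Oscar: possessor inside the subject DP of the matrix clause; does not c-command the pronoun — Principle B does not apply; allowed.
— Oscar's lawyer: subject of the matrix clause; c-commands the pronoun within its binding domain — blocked (Principle B).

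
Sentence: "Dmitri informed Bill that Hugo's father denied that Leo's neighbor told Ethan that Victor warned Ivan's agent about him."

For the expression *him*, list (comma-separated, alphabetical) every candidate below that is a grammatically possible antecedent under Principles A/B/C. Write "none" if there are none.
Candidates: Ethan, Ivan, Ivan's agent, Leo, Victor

Ethan, Ivan, Leo

*him* is a pronoun; Principle B requires it to be free in its binding domain — the clause headed by 'warned'.
— Ethan: object of the clause headed by 'told'; c-commands the pronoun but lies outside its binding domain — allowed.
— Ivan: possessor inside the object DP of the clause headed by 'warned'; does not c-command the pronoun — Principle B does not apply; allowed.
— Ivan's agent: object of the clause headed by 'warned'; c-commands the pronoun within its binding domain — blocked (Principle B).
— Leo: possessor inside the subject DP of the clause headed by 'told'; does not c-command the pronoun — Principle B does not apply; allowed.
— Victor: subject of the clause headed by 'warned'; c-commands the pronoun within its binding domain — blocked (Principle B).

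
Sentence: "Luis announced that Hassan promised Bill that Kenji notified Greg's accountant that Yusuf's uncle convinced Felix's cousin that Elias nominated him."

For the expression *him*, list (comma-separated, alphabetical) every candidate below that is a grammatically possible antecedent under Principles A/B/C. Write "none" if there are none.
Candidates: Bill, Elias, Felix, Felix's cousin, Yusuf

*him* is a pronoun; Principle B requires it to be free in its binding domain — the clause headed by 'nominated'.
— Bill: object of the clause headed by 'promised'; c-commands the pronoun but lies outside its binding domain — allowed.
— Elias: subject of the clause headed by 'nominated'; c-commands the pronoun within its binding domain — blocked (Principle B).
— Felix: possessor inside the object DP of the clause headed by 'convinced'; does not c-command the pronoun — Principle B does not apply; allowed.
— Felix's cousin: object of the clause headed by 'convinced'; c-commands the pronoun but lies outside its binding domain — allowed.
— Yusuf: possessor inside the subject DP of the clause headed by 'convinced'; does not c-command the pronoun — Principle B does not apply; allowed.

Bill, Felix, Felix's cousin, Yusuf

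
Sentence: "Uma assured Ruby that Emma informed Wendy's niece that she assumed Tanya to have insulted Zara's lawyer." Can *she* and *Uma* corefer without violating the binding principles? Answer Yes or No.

*Uma* is an R-expression; Principle C requires it to be free (not bound by any c-commanding expression).
— she: subject of the clause headed by 'assumed'; the pronoun does not c-command the R-expression — coreference allowed.

Yes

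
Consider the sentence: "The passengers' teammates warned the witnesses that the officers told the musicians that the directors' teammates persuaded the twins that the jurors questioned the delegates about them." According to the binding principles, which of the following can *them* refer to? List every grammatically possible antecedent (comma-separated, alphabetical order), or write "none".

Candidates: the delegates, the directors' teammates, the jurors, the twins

*them* is a pronoun; Principle B requires it to be free in its binding domain — the clause headed by 'questioned'.
— the delegates: object of the clause headed by 'questioned'; c-commands the pronoun within its binding domain — blocked (Principle B).
— the directors' teammates: subject of the clause headed by 'persuaded'; c-commands the pronoun but lies outside its binding domain — allowed.
— the jurors: subject of the clause headed by 'questioned'; c-commands the pronoun within its binding domain — blocked (Principle B).
— the twins: object of the clause headed by 'persuaded'; c-commands the pronoun but lies outside its binding domain — allowed.

the directors' teammates, the twins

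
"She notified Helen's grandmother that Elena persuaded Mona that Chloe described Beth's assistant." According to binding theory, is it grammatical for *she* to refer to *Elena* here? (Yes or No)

*Elena* is an R-expression; Principle C requires it to be free (not bound by any c-commanding expression).
— she: subject of the matrix clause; the pronoun c-commands the R-expression — coreference blocked (Principle C).

No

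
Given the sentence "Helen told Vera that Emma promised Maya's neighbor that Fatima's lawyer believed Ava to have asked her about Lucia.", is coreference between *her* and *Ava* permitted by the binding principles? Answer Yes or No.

No

*her* is a pronoun; Principle B requires it to be free in its binding domain — the clause headed by 'asked'.
— Ava: subject of the clause headed by 'asked'; c-commands the pronoun within its binding domain — blocked (Principle B).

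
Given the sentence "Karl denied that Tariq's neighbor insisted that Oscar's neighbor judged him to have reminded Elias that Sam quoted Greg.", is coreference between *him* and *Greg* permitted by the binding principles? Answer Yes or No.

No

*him* is a pronoun; Principle B requires it to be free in its binding domain — the clause headed by 'judged'.
— Greg: object of the clause headed by 'quoted'; is c-commanded by the pronoun; coreference would bind this R-expression — blocked (Principle C).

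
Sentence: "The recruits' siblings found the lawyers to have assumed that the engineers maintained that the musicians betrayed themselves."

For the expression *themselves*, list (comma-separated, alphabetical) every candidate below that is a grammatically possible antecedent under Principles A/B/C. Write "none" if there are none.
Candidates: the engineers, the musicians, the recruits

*themselves* is a reflexive; Principle A requires it to be bound within its binding domain — the clause headed by 'betrayed'.
— the engineers: subject of the clause headed by 'maintained'; c-commands the reflexive but lies outside its binding domain — cannot bind it (Principle A).
— the musicians: subject of the clause headed by 'betrayed'; c-commands the reflexive within its binding domain — allowed (Principle A).
— the recruits: possessor inside the subject DP of the matrix clause; does not c-command the reflexive — cannot bind it (Principle A).

the musicians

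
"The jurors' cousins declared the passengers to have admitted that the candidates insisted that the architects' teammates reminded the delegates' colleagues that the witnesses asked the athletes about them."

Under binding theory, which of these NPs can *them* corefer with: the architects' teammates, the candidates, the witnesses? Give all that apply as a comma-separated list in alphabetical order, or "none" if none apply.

the architects' teammates, the candidates

*them* is a pronoun; Principle B requires it to be free in its binding domain — the clause headed by 'asked'.
— the architects' teammates: subject of the clause headed by 'reminded'; c-commands the pronoun but lies outside its binding domain — allowed.
— the candidates: subject of the clause headed by 'insisted'; c-commands the pronoun but lies outside its binding domain — allowed.
— the witnesses: subject of the clause headed by 'asked'; c-commands the pronoun within its binding domain — blocked (Principle B).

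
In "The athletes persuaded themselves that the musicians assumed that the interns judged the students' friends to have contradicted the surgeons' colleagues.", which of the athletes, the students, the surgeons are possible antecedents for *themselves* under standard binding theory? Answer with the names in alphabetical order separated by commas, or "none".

the athletes

*themselves* is a reflexive; Principle A requires it to be bound within its binding domain — the matrix clause.
— the athletes: subject of the matrix clause; c-commands the reflexive within its binding domain — allowed (Principle A).
— the students: possessor inside the subject DP of the clause headed by 'contradicted'; does not c-command the reflexive — cannot bind it (Principle A).
— the surgeons: possessor inside the object DP of the clause headed by 'contradicted'; does not c-command the reflexive — cannot bind it (Principle A).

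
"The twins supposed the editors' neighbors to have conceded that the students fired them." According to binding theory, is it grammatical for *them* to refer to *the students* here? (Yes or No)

*the students* is an R-expression; Principle C requires it to be free (not bound by any c-commanding expression).
— them: object of the clause headed by 'fired'; the R-expression locally c-commands the pronoun — coreference blocked (Principle B on the pronoun).

No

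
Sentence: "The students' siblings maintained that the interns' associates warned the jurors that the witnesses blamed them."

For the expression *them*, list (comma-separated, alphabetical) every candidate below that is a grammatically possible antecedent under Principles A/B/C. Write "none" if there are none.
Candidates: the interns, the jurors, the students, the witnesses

*them* is a pronoun; Principle B requires it to be free in its binding domain — the clause headed by 'blamed'.
— the interns: possessor inside the subject DP of the clause headed by 'warned'; does not c-command the pronoun — Principle B does not apply; allowed.
— the jurors: object of the clause headed by 'warned'; c-commands the pronoun but lies outside its binding domain — allowed.
— the students: possessor inside the subject DP of the matrix clause; does not c-command the pronoun — Principle B does not apply; allowed.
— the witnesses: subject of the clause headed by 'blamed'; c-commands the pronoun within its binding domain — blocked (Principle B).

the interns, the jurors, the students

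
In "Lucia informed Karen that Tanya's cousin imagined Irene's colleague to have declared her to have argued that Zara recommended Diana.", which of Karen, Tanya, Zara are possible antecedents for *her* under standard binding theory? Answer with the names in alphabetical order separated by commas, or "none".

*her* is a pronoun; Principle B requires it to be free in its binding domain — the clause headed by 'declared'.
— Karen: object of the matrix clause; c-commands the pronoun but lies outside its binding domain — allowed.
— Tanya: possessor inside the subject DP of the clause headed by 'imagined'; does not c-command the pronoun — Principle B does not apply; allowed.
— Zara: subject of the clause headed by 'recommended'; is c-commanded by the pronoun; coreference would bind this R-expression — blocked (Principle C).

Karen, Tanya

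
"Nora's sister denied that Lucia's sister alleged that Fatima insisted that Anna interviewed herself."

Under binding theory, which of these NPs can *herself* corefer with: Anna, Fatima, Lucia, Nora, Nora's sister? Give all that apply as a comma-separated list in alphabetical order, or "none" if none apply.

*herself* is a reflexive; Principle A requires it to be bound within its binding domain — the clause headed by 'interviewed'.
— Anna: subject of the clause headed by 'interviewed'; c-commands the reflexive within its binding domain — allowed (Principle A).
— Fatima: subject of the clause headed by 'insisted'; c-commands the reflexive but lies outside its binding domain — cannot bind it (Principle A).
— Lucia: possessor inside the subject DP of the clause headed by 'alleged'; does not c-command the reflexive — cannot bind it (Principle A).
— Nora: possessor inside the subject DP of the matrix clause; does not c-command the reflexive — cannot bind it (Principle A).
— Nora's sister: subject of the matrix clause; c-commands the reflexive but lies outside its binding domain — cannot bind it (Principle A).

Anna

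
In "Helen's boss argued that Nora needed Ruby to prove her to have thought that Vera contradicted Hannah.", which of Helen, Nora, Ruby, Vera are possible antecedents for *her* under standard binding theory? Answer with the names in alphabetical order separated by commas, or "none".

Helen, Nora

*her* is a pronoun; Principle B requires it to be free in its binding domain — the clause headed by 'prove'.
— Helen: possessor inside the subject DP of the matrix clause; does not c-command the pronoun — Principle B does not apply; allowed.
— Nora: subject of the clause headed by 'needed'; c-commands the pronoun but lies outside its binding domain — allowed.
— Ruby: subject of the clause headed by 'prove'; c-commands the pronoun within its binding domain — blocked (Principle B).
— Vera: subject of the clause headed by 'contradicted'; is c-commanded by the pronoun; coreference would bind this R-expression — blocked (Principle C).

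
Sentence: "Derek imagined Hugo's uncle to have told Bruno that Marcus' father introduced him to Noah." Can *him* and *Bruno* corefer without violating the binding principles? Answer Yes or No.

Yes

*Bruno* is an R-expression; Principle C requires it to be free (not bound by any c-commanding expression).
— him: object of the clause headed by 'introduced'; the pronoun does not c-command the R-expression — coreference allowed.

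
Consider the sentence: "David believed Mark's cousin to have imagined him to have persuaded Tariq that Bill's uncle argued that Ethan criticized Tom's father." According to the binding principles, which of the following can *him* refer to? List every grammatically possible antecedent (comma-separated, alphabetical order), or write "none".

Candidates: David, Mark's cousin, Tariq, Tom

David

*him* is a pronoun; Principle B requires it to be free in its binding domain — the clause headed by 'imagined'.
— David: subject of the matrix clause; c-commands the pronoun but lies outside its binding domain — allowed.
— Mark's cousin: subject of the clause headed by 'imagined'; c-commands the pronoun within its binding domain — blocked (Principle B).
— Tariq: object of the clause headed by 'persuaded'; is c-commanded by the pronoun; coreference would bind this R-expression — blocked (Principle C).
— Tom: possessor inside the object DP of the clause headed by 'criticized'; is c-commanded by the pronoun; coreference would bind this R-expression — blocked (Principle C).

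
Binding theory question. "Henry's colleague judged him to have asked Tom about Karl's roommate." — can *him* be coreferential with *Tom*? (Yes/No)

*him* is a pronoun; Principle B requires it to be free in its binding domain — the matrix clause.
— Tom: object of the clause headed by 'asked'; is c-commanded by the pronoun; coreference would bind this R-expression — blocked (Principle C).

No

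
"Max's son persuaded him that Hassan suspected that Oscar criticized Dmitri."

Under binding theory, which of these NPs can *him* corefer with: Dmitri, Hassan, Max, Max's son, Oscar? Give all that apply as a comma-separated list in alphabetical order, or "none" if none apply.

*him* is a pronoun; Principle B requires it to be free in its binding domain — the matrix clause.
— Dmitri: object of the clause headed by 'criticized'; is c-commanded by the pronoun; coreference would bind this R-expression — blocked (Principle C).
— Hassan: subject of the clause headed by 'suspected'; is c-commanded by the pronoun; coreference would bind this R-expression — blocked (Principle C).
— Max: possessor inside the subject DP of the matrix clause; does not c-command the pronoun — Principle B does not apply; allowed.
— Max's son: subject of the matrix clause; c-commands the pronoun within its binding domain — blocked (Principle B).
— Oscar: subject of the clause headed by 'criticized'; is c-commanded by the pronoun; coreference would bind this R-expression — blocked (Principle C).

Max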